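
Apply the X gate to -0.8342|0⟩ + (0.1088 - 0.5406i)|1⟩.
(0.1088 - 0.5406i)|0⟩ - 0.8342|1⟩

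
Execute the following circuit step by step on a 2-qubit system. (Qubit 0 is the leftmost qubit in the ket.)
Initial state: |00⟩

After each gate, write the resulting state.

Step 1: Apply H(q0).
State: 1/√2|00⟩ + 1/√2|10⟩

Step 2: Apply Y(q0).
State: -(1/√2)i|00⟩ + (1/√2)i|10⟩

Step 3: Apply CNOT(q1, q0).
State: -(1/√2)i|00⟩ + (1/√2)i|10⟩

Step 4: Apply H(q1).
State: -(1/2)i|00⟩ - (1/2)i|01⟩ + (1/2)i|10⟩ + (1/2)i|11⟩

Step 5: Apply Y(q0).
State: 1/2|00⟩ + 1/2|01⟩ + 1/2|10⟩ + 1/2|11⟩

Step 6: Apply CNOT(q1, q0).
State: 1/2|00⟩ + 1/2|01⟩ + 1/2|10⟩ + 1/2|11⟩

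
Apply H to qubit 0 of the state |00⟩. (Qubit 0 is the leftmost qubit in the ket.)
1/√2|00⟩ + 1/√2|10⟩

H on qubit 0 mixes each pair of kets that differ only in qubit 0: amplitudes (a, b) of (|…0…⟩, |…1…⟩) become ((a + b)/√2, (a − b)/√2). Kets absent from the input have amplitude 0.
(|00⟩, |10⟩): (a, b) = (1, 0) → (1/√2, 1/√2)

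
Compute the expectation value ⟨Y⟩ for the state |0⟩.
0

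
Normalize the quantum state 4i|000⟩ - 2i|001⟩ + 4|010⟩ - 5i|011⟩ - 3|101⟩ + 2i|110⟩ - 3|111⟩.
0.4391i|000⟩ - 0.2195i|001⟩ + 0.4391|010⟩ - 0.5488i|011⟩ - 0.3293|101⟩ + 0.2195i|110⟩ - 0.3293|111⟩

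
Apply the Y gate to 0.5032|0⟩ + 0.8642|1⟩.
-0.8642i|0⟩ + 0.5032i|1⟩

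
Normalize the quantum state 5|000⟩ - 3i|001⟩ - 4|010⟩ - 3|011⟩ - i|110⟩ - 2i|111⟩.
0.625|000⟩ - 0.375i|001⟩ - 1/2|010⟩ - 0.375|011⟩ - 0.125i|110⟩ - 0.25i|111⟩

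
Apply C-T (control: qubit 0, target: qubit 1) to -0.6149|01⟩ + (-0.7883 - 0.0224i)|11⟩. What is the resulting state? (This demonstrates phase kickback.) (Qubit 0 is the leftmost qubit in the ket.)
-0.6149|01⟩ + (-0.5416 - 0.5733i)|11⟩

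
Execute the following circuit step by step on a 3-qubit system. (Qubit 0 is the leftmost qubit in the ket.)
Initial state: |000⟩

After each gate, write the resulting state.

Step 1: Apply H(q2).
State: 1/√2|000⟩ + 1/√2|001⟩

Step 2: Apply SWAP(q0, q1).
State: 1/√2|000⟩ + 1/√2|001⟩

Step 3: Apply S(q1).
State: 1/√2|000⟩ + 1/√2|001⟩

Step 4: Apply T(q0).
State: 1/√2|000⟩ + 1/√2|001⟩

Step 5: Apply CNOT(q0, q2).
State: 1/√2|000⟩ + 1/√2|001⟩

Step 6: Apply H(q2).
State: |000⟩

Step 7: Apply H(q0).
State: 1/√2|000⟩ + 1/√2|100⟩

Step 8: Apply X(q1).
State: 1/√2|010⟩ + 1/√2|110⟩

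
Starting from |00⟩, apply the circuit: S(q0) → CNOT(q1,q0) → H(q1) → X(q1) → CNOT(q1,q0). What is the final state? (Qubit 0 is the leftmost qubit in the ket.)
1/√2|00⟩ + 1/√2|11⟩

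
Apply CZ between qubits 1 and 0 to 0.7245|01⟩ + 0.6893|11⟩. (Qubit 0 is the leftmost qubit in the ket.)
0.7245|01⟩ - 0.6893|11⟩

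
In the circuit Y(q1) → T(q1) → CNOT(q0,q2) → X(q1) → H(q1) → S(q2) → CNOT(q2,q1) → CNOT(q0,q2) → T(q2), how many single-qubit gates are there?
6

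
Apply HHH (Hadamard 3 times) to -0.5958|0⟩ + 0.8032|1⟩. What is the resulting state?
0.1467|0⟩ - 0.9892|1⟩

H² = I, so H^3 = H: a single Hadamard. With (a, b) = (-0.5958, 0.8032), H gives ((a + b)/√2, (a − b)/√2) = (0.1467, -0.9892).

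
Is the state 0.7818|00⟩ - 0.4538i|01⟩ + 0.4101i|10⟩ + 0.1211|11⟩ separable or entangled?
Entangled

Writing the state as a|00⟩ + b|01⟩ + c|10⟩ + d|11⟩, it is a product state iff ad − bc = 0.
Here (a, b, c, d) = (0.7818, -0.4538i, 0.4101i, 0.1211): ad − bc = (0.7818)(0.1211) − (-0.4538i)(0.4101i) = -0.09143 ≠ 0, so the state is entangled.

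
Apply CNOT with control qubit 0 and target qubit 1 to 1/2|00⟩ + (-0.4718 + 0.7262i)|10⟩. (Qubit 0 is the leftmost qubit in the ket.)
1/2|00⟩ + (-0.4718 + 0.7262i)|11⟩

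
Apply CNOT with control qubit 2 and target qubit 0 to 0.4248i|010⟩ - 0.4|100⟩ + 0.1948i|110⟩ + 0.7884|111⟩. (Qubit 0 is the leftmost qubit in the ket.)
0.4248i|010⟩ + 0.7884|011⟩ - 0.4|100⟩ + 0.1948i|110⟩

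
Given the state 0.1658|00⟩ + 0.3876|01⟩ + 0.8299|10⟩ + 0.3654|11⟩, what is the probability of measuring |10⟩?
0.6887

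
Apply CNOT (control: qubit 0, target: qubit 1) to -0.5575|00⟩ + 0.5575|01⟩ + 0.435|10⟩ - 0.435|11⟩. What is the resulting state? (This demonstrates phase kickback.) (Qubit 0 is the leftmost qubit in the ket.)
-0.5575|00⟩ + 0.5575|01⟩ - 0.435|10⟩ + 0.435|11⟩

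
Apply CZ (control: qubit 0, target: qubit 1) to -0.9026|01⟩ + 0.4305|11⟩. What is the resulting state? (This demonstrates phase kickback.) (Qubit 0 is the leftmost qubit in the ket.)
-0.9026|01⟩ - 0.4305|11⟩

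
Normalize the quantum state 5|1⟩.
|1⟩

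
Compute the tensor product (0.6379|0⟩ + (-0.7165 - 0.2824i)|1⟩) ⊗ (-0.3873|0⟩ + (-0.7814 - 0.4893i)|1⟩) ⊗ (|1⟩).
-0.2471|001⟩ + (-0.4985 - 0.3121i)|011⟩ + (0.2775 + 0.1094i)|101⟩ + (0.4217 + 0.5713i)|111⟩

amp(|b₁b₂…⟩) = product of the factor amplitudes for bits b₁, b₂, …; only kets whose every factor amplitude is nonzero survive.
|001⟩: (0.6379)(-0.3873)(1) = -0.2471
|011⟩: (0.6379)(-0.7814 - 0.4893i)(1) = (-0.4985 - 0.3121i)
|101⟩: (-0.7165 - 0.2824i)(-0.3873)(1) = (0.2775 + 0.1094i)
|111⟩: (-0.7165 - 0.2824i)(-0.7814 - 0.4893i)(1) = (0.4217 + 0.5713i)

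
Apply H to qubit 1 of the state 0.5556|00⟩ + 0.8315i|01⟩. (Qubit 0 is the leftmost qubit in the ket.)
(0.3929 + 0.588i)|00⟩ + (0.3929 - 0.588i)|01⟩

H on qubit 1 mixes each pair of kets that differ only in qubit 1: amplitudes (a, b) of (|…0…⟩, |…1…⟩) become ((a + b)/√2, (a − b)/√2). Kets absent from the input have amplitude 0.
(|00⟩, |01⟩): (a, b) = (0.5556, 0.8315i) → ((0.3929 + 0.588i), (0.3929 - 0.588i))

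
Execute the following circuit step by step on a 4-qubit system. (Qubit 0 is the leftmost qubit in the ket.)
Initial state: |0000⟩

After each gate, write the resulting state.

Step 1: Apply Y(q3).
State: i|0001⟩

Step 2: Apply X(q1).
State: i|0101⟩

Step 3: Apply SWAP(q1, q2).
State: i|0011⟩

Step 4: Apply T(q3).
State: (-1/√2 + (1/√2)i)|0011⟩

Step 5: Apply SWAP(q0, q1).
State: (-1/√2 + (1/√2)i)|0011⟩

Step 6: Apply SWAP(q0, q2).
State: (-1/√2 + (1/√2)i)|1001⟩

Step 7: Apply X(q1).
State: (-1/√2 + (1/√2)i)|1101⟩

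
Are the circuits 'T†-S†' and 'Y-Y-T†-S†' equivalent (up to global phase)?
Yes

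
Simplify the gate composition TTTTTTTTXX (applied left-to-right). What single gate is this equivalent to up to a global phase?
I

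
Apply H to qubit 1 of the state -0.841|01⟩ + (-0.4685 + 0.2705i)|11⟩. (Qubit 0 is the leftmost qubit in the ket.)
-0.5947|00⟩ + 0.5947|01⟩ + (-0.3313 + 0.1913i)|10⟩ + (0.3313 - 0.1913i)|11⟩

H on qubit 1 mixes each pair of kets that differ only in qubit 1: amplitudes (a, b) of (|…0…⟩, |…1…⟩) become ((a + b)/√2, (a − b)/√2). Kets absent from the input have amplitude 0.
(|00⟩, |01⟩): (a, b) = (0, -0.841) → (-0.5947, 0.5947)
(|10⟩, |11⟩): (a, b) = (0, (-0.4685 + 0.2705i)) → ((-0.3313 + 0.1913i), (0.3313 - 0.1913i))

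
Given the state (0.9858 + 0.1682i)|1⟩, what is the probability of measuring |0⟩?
0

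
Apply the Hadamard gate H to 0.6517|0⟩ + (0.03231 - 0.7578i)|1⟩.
(0.4837 - 0.5358i)|0⟩ + (0.438 + 0.5358i)|1⟩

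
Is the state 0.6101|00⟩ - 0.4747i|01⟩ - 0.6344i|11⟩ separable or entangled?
Entangled

Writing the state as a|00⟩ + b|01⟩ + c|10⟩ + d|11⟩, it is a product state iff ad − bc = 0.
Here (a, b, c, d) = (0.6101, -0.4747i, 0, -0.6344i): ad − bc = (0.6101)(-0.6344i) − (-0.4747i)(0) = -0.387i ≠ 0, so the state is entangled.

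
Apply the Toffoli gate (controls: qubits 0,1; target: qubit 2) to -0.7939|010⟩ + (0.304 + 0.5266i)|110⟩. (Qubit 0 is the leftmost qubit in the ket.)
-0.7939|010⟩ + (0.304 + 0.5266i)|111⟩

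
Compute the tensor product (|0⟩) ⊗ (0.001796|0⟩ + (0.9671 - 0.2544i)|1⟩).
0.001796|00⟩ + (0.9671 - 0.2544i)|01⟩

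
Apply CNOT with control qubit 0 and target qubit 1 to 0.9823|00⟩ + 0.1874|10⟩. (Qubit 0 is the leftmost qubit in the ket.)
0.9823|00⟩ + 0.1874|11⟩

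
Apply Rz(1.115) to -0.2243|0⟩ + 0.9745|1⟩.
(-0.1903 + 0.1187i)|0⟩ + (0.8269 + 0.5156i)|1⟩

Rz(1.115) = [[e^(−iθ/2), 0], [0, e^(iθ/2)]] with e^(±iθ/2) = cos(θ/2) ± i·sin(θ/2); θ = 1.115, cos(θ/2) ≈ 0.84858, sin(θ/2) ≈ 0.529066.
With a = amp(|0⟩) = -0.2243 and b = amp(|1⟩) = 0.9745:
new amp(|0⟩) = (0.84858 - 0.529066i)·a = (-0.1903 + 0.1187i)
new amp(|1⟩) = (0.84858 + 0.529066i)·b = (0.8269 + 0.5156i)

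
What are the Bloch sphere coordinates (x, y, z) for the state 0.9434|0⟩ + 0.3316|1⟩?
(0.6257, 0, 0.78)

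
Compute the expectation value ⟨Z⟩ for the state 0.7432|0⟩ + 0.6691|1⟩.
0.1047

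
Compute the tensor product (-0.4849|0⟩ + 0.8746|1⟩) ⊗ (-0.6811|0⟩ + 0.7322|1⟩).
0.3303|00⟩ - 0.355|01⟩ - 0.5957|10⟩ + 0.6404|11⟩

amp(|b₁b₂…⟩) = product of the factor amplitudes for bits b₁, b₂, …; only kets whose every factor amplitude is nonzero survive.
|00⟩: (-0.4849)(-0.6811) = 0.3303
|01⟩: (-0.4849)(0.7322) = -0.355
|10⟩: (0.8746)(-0.6811) = -0.5957
|11⟩: (0.8746)(0.7322) = 0.6404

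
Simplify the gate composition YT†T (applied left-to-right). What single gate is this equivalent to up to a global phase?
Y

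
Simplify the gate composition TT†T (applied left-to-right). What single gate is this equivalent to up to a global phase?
T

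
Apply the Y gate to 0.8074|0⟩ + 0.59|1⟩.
-0.59i|0⟩ + 0.8074i|1⟩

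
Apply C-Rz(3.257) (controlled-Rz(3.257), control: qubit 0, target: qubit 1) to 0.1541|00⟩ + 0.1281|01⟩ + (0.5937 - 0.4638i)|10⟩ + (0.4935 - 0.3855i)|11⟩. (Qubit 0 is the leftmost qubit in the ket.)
0.1541|00⟩ + 0.1281|01⟩ + (-0.4973 - 0.566i)|10⟩ + (0.3564 + 0.5149i)|11⟩

C-Rz(3.257) leaves the control-|0⟩ kets |00⟩, |01⟩ unchanged and applies Rz(3.257) to qubit 1 on the control-|1⟩ pair (|10⟩, |11⟩).
Rz(3.257) = [[e^(−iθ/2), 0], [0, e^(iθ/2)]] with e^(±iθ/2) = cos(θ/2) ± i·sin(θ/2); θ = 3.257, cos(θ/2) ≈ -0.0576717, sin(θ/2) ≈ 0.998336.
With a = amp(|10⟩) = (0.5937 - 0.4638i) and b = amp(|11⟩) = (0.4935 - 0.3855i):
new amp(|10⟩) = (-0.0576717 - 0.998336i)·a = (-0.4973 - 0.566i)
new amp(|11⟩) = (-0.0576717 + 0.998336i)·b = (0.3564 + 0.5149i)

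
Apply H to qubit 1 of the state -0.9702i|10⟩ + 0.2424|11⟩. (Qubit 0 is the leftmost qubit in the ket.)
(0.1714 - 0.686i)|10⟩ + (-0.1714 - 0.686i)|11⟩

H on qubit 1 mixes each pair of kets that differ only in qubit 1: amplitudes (a, b) of (|…0…⟩, |…1…⟩) become ((a + b)/√2, (a − b)/√2). Kets absent from the input have amplitude 0.
(|10⟩, |11⟩): (a, b) = (-0.9702i, 0.2424) → ((0.1714 - 0.686i), (-0.1714 - 0.686i))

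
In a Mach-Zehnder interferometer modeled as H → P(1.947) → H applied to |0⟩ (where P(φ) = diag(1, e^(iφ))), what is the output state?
(0.3163 + 0.465i)|0⟩ + (0.6837 - 0.465i)|1⟩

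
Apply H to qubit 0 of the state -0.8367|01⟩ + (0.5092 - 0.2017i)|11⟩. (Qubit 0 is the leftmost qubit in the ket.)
(-0.2316 - 0.1426i)|01⟩ + (-0.9517 + 0.1426i)|11⟩

H on qubit 0 mixes each pair of kets that differ only in qubit 0: amplitudes (a, b) of (|…0…⟩, |…1…⟩) become ((a + b)/√2, (a − b)/√2). Kets absent from the input have amplitude 0.
(|01⟩, |11⟩): (a, b) = (-0.8367, (0.5092 - 0.2017i)) → ((-0.2316 - 0.1426i), (-0.9517 + 0.1426i))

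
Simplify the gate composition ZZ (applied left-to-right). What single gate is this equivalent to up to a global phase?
I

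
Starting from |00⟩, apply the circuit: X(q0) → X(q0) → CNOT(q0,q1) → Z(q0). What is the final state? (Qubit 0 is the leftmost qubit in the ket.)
|00⟩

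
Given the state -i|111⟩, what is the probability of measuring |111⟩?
1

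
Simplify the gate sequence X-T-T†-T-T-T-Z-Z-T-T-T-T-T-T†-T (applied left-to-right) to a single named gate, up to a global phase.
X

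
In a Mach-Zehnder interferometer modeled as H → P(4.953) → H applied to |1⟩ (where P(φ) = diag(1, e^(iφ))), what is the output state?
(0.3809 + 0.4856i)|0⟩ + (0.6191 - 0.4856i)|1⟩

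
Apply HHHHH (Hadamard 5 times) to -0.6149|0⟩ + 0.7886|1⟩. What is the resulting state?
0.1228|0⟩ - 0.9924|1⟩

H² = I, so H^5 = H: a single Hadamard. With (a, b) = (-0.6149, 0.7886), H gives ((a + b)/√2, (a − b)/√2) = (0.1228, -0.9924).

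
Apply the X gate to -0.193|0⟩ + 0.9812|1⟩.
0.9812|0⟩ - 0.193|1⟩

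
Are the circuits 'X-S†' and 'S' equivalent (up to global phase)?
No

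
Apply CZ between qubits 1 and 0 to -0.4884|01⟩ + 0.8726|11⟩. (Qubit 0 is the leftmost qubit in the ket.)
-0.4884|01⟩ - 0.8726|11⟩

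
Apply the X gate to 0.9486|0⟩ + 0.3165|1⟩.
0.3165|0⟩ + 0.9486|1⟩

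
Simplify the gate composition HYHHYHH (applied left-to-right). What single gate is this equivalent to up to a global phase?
H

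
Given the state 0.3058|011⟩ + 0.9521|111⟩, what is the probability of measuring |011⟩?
0.09351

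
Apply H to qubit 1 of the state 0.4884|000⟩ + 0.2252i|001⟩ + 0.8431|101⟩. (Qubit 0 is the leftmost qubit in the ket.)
0.3454|000⟩ + 0.1592i|001⟩ + 0.3454|010⟩ + 0.1592i|011⟩ + 0.5962|101⟩ + 0.5962|111⟩

H on qubit 1 mixes each pair of kets that differ only in qubit 1: amplitudes (a, b) of (|…0…⟩, |…1…⟩) become ((a + b)/√2, (a − b)/√2). Kets absent from the input have amplitude 0.
(|000⟩, |010⟩): (a, b) = (0.4884, 0) → (0.3454, 0.3454)
(|001⟩, |011⟩): (a, b) = (0.2252i, 0) → (0.1592i, 0.1592i)
(|101⟩, |111⟩): (a, b) = (0.8431, 0) → (0.5962, 0.5962)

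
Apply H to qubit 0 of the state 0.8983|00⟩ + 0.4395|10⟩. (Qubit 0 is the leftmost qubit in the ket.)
0.946|00⟩ + 0.3244|10⟩

H on qubit 0 mixes each pair of kets that differ only in qubit 0: amplitudes (a, b) of (|…0…⟩, |…1…⟩) become ((a + b)/√2, (a − b)/√2). Kets absent from the input have amplitude 0.
(|00⟩, |10⟩): (a, b) = (0.8983, 0.4395) → (0.946, 0.3244)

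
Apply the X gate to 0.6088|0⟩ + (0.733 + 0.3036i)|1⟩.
(0.733 + 0.3036i)|0⟩ + 0.6088|1⟩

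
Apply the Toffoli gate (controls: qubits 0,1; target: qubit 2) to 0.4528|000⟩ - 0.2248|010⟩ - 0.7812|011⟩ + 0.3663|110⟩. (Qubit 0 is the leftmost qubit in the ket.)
0.4528|000⟩ - 0.2248|010⟩ - 0.7812|011⟩ + 0.3663|111⟩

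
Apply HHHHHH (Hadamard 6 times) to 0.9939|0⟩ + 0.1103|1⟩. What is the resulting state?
0.9939|0⟩ + 0.1103|1⟩

H² = I, so an even number of Hadamards cancels: H^6 = I and the state is unchanged.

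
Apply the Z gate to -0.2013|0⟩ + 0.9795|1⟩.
-0.2013|0⟩ - 0.9795|1⟩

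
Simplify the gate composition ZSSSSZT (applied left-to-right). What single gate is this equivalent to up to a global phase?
T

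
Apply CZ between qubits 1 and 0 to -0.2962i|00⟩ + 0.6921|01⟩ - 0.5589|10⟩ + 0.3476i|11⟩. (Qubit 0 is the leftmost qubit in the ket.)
-0.2962i|00⟩ + 0.6921|01⟩ - 0.5589|10⟩ - 0.3476i|11⟩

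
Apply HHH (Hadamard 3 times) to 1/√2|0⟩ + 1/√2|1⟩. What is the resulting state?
|0⟩

H² = I, so H^3 = H: a single Hadamard. With (a, b) = (1/√2, 1/√2), H gives ((a + b)/√2, (a − b)/√2) = (1, 0).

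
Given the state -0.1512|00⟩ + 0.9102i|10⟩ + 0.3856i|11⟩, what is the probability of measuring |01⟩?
0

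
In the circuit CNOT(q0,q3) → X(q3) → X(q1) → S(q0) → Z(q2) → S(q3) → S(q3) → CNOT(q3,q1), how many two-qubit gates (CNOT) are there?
2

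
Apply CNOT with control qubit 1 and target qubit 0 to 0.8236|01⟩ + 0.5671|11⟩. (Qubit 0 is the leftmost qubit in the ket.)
0.5671|01⟩ + 0.8236|11⟩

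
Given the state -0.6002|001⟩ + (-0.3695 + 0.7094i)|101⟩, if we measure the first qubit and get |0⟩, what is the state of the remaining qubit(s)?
-|01⟩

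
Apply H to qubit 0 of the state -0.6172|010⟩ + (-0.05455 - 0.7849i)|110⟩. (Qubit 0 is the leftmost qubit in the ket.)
(-0.475 - 0.555i)|010⟩ + (-0.3979 + 0.555i)|110⟩

H on qubit 0 mixes each pair of kets that differ only in qubit 0: amplitudes (a, b) of (|…0…⟩, |…1…⟩) become ((a + b)/√2, (a − b)/√2). Kets absent from the input have amplitude 0.
(|010⟩, |110⟩): (a, b) = (-0.6172, (-0.05455 - 0.7849i)) → ((-0.475 - 0.555i), (-0.3979 + 0.555i))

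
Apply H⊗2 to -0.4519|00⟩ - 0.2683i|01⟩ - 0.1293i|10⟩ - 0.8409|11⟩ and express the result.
(-0.6464 - 0.1988i)|00⟩ + (0.1945 + 0.0695i)|01⟩ + (0.1945 - 0.0695i)|10⟩ + (-0.6464 + 0.1988i)|11⟩

H⊗2 gives amp(|y⟩) = (1/2) Σ_x (−1)^(x·y) amp(|x⟩), where x·y is the number of positions in which both x and y have a 1.
|00⟩: (-0.4519 - 0.2683i - 0.1293i - 0.8409)/2 = (-0.6464 - 0.1988i)
|01⟩: (-0.4519 + 0.2683i - 0.1293i + 0.8409)/2 = (0.1945 + 0.0695i)
|10⟩: (-0.4519 - 0.2683i + 0.1293i + 0.8409)/2 = (0.1945 - 0.0695i)
|11⟩: (-0.4519 + 0.2683i + 0.1293i - 0.8409)/2 = (-0.6464 + 0.1988i)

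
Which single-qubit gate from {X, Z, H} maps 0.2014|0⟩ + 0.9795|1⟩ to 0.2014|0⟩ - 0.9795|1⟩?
Z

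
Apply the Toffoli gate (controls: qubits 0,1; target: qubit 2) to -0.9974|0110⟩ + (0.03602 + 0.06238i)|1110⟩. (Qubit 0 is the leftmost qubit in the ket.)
-0.9974|0110⟩ + (0.03602 + 0.06238i)|1100⟩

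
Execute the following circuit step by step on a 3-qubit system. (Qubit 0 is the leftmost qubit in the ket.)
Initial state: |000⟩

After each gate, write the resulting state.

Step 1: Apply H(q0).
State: 1/√2|000⟩ + 1/√2|100⟩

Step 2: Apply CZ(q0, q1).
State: 1/√2|000⟩ + 1/√2|100⟩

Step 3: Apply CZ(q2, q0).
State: 1/√2|000⟩ + 1/√2|100⟩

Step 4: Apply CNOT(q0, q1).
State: 1/√2|000⟩ + 1/√2|110⟩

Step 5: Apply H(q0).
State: 1/2|000⟩ + 1/2|010⟩ + 1/2|100⟩ - 1/2|110⟩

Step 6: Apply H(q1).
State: 1/√2|000⟩ + 1/√2|110⟩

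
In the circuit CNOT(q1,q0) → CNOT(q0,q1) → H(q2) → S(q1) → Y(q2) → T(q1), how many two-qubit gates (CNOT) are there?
2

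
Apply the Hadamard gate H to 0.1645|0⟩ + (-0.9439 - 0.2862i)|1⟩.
(-0.5511 - 0.2024i)|0⟩ + (0.7838 + 0.2024i)|1⟩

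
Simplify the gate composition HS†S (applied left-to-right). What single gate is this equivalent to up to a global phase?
H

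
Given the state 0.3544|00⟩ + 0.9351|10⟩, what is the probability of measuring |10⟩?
0.8744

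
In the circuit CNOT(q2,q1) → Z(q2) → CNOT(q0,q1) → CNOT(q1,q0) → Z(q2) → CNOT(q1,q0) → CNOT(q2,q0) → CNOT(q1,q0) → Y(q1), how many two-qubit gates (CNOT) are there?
6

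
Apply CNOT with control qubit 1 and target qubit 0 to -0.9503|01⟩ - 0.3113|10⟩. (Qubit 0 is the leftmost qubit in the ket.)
-0.3113|10⟩ - 0.9503|11⟩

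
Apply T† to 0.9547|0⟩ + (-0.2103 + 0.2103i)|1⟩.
0.9547|0⟩ + 0.2974i|1⟩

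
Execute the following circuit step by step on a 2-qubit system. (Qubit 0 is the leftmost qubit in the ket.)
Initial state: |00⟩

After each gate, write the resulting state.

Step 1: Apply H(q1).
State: 1/√2|00⟩ + 1/√2|01⟩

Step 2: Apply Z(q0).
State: 1/√2|00⟩ + 1/√2|01⟩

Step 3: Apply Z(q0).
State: 1/√2|00⟩ + 1/√2|01⟩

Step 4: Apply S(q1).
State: 1/√2|00⟩ + (1/√2)i|01⟩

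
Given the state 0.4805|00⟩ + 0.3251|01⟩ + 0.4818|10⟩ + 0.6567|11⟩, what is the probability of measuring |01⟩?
0.1057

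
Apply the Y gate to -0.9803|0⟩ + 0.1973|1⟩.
-0.1973i|0⟩ - 0.9803i|1⟩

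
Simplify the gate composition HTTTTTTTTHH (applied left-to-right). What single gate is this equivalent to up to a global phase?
H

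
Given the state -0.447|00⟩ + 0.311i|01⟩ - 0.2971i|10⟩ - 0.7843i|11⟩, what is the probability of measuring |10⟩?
0.08827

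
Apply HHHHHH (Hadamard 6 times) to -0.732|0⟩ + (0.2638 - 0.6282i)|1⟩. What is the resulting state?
-0.732|0⟩ + (0.2638 - 0.6282i)|1⟩

H² = I, so an even number of Hadamards cancels: H^6 = I and the state is unchanged.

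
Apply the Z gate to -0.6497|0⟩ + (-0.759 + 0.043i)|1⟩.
-0.6497|0⟩ + (0.759 - 0.043i)|1⟩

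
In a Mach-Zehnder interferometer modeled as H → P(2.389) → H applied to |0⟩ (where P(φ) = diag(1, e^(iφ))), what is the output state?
(0.135 + 0.3418i)|0⟩ + (0.865 - 0.3418i)|1⟩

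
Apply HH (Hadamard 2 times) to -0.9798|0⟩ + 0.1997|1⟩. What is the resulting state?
-0.9798|0⟩ + 0.1997|1⟩

H² = I, so an even number of Hadamards cancels: H^2 = I and the state is unchanged.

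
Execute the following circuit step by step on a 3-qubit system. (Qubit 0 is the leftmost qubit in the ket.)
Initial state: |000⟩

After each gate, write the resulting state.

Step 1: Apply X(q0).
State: |100⟩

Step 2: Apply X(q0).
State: |000⟩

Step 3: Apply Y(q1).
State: i|010⟩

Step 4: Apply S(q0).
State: i|010⟩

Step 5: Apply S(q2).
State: i|010⟩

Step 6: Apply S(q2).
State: i|010⟩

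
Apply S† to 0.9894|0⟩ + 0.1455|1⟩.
0.9894|0⟩ - 0.1455i|1⟩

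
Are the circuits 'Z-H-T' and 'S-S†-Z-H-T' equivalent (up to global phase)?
Yes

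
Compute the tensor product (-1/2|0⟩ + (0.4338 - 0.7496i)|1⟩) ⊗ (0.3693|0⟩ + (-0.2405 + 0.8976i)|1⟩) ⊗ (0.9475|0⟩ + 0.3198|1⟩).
-0.175|000⟩ - 0.05905|001⟩ + (0.1139 - 0.4252i)|010⟩ + (0.03846 - 0.1435i)|011⟩ + (0.1518 - 0.2623i)|100⟩ + (0.05123 - 0.08853i)|101⟩ + (0.5387 + 0.5398i)|110⟩ + (0.1818 + 0.1822i)|111⟩

amp(|b₁b₂…⟩) = product of the factor amplitudes for bits b₁, b₂, …; only kets whose every factor amplitude is nonzero survive.
|000⟩: (-1/2)(0.3693)(0.9475) = -0.175
|001⟩: (-1/2)(0.3693)(0.3198) = -0.05905
|010⟩: (-1/2)(-0.2405 + 0.8976i)(0.9475) = (0.1139 - 0.4252i)
|011⟩: (-1/2)(-0.2405 + 0.8976i)(0.3198) = (0.03846 - 0.1435i)
|100⟩: (0.4338 - 0.7496i)(0.3693)(0.9475) = (0.1518 - 0.2623i)
|101⟩: (0.4338 - 0.7496i)(0.3693)(0.3198) = (0.05123 - 0.08853i)
|110⟩: (0.4338 - 0.7496i)(-0.2405 + 0.8976i)(0.9475) = (0.5387 + 0.5398i)
|111⟩: (0.4338 - 0.7496i)(-0.2405 + 0.8976i)(0.3198) = (0.1818 + 0.1822i)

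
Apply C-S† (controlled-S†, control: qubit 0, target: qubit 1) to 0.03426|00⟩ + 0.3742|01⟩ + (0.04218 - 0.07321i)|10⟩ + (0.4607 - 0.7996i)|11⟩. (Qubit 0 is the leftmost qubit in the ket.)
0.03426|00⟩ + 0.3742|01⟩ + (0.04218 - 0.07321i)|10⟩ + (-0.7996 - 0.4607i)|11⟩

C-S† leaves the control-|0⟩ kets |00⟩, |01⟩ unchanged and applies S† to qubit 1 on the control-|1⟩ pair (|10⟩, |11⟩).
S† = [[1, 0], [0, -i]].
With a = amp(|10⟩) = (0.04218 - 0.07321i) and b = amp(|11⟩) = (0.4607 - 0.7996i):
new amp(|10⟩) = (1)·a = (0.04218 - 0.07321i)
new amp(|11⟩) = (-i)·b = (-0.7996 - 0.4607i)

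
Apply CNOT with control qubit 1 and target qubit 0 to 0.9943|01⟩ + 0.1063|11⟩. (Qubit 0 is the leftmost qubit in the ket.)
0.1063|01⟩ + 0.9943|11⟩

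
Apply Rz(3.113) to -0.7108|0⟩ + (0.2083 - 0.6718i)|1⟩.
(-0.01016 + 0.7107i)|0⟩ + (0.6747 + 0.1987i)|1⟩

Rz(3.113) = [[e^(−iθ/2), 0], [0, e^(iθ/2)]] with e^(±iθ/2) = cos(θ/2) ± i·sin(θ/2); θ = 3.113, cos(θ/2) ≈ 0.0142958, sin(θ/2) ≈ 0.999898.
With a = amp(|0⟩) = -0.7108 and b = amp(|1⟩) = (0.2083 - 0.6718i):
new amp(|0⟩) = (0.0142958 - 0.999898i)·a = (-0.01016 + 0.7107i)
new amp(|1⟩) = (0.0142958 + 0.999898i)·b = (0.6747 + 0.1987i)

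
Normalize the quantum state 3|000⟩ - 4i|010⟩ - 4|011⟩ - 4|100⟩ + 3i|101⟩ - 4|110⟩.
0.3313|000⟩ - 0.4417i|010⟩ - 0.4417|011⟩ - 0.4417|100⟩ + 0.3313i|101⟩ - 0.4417|110⟩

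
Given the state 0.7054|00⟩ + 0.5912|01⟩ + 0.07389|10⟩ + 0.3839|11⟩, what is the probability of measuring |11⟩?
0.1474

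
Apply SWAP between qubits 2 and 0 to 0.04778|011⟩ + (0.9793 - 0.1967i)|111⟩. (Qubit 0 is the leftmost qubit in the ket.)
0.04778|110⟩ + (0.9793 - 0.1967i)|111⟩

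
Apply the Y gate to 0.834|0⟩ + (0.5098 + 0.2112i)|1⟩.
(0.2112 - 0.5098i)|0⟩ + 0.834i|1⟩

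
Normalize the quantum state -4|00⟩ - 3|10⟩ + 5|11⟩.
-0.5657|00⟩ - 0.4243|10⟩ + 1/√2|11⟩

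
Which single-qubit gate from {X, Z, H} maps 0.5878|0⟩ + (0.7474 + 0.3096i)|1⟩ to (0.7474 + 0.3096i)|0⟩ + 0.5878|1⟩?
X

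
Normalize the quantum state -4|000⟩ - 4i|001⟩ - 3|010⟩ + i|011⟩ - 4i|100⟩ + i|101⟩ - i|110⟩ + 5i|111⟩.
-0.4339|000⟩ - 0.4339i|001⟩ - 0.3254|010⟩ + 0.1085i|011⟩ - 0.4339i|100⟩ + 0.1085i|101⟩ - 0.1085i|110⟩ + 0.5423i|111⟩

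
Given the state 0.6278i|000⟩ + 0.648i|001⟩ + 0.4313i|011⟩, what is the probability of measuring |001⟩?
0.4199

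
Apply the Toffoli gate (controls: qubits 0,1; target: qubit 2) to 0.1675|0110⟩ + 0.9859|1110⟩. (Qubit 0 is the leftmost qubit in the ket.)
0.1675|0110⟩ + 0.9859|1100⟩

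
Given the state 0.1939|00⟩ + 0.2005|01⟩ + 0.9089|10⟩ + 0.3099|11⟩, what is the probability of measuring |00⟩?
0.0376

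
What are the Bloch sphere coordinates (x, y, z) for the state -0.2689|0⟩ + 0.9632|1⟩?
(-0.518, 0, -0.8554)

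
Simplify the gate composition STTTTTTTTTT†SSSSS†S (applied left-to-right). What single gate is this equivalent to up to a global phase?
S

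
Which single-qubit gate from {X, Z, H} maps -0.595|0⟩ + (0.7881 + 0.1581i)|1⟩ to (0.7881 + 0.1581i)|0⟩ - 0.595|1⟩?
X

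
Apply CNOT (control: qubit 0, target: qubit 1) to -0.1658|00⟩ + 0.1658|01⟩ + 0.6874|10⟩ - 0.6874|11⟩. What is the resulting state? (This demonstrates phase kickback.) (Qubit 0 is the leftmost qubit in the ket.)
-0.1658|00⟩ + 0.1658|01⟩ - 0.6874|10⟩ + 0.6874|11⟩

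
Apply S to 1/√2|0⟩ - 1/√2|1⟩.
1/√2|0⟩ - (1/√2)i|1⟩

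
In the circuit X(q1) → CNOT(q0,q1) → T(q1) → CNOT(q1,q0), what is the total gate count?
4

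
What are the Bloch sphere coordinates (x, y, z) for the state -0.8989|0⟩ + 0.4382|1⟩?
(-0.7878, 0, 0.616)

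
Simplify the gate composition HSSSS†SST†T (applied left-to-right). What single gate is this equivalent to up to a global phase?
H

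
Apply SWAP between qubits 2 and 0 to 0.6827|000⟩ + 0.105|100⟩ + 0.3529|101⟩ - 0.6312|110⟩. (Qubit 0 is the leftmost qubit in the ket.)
0.6827|000⟩ + 0.105|001⟩ - 0.6312|011⟩ + 0.3529|101⟩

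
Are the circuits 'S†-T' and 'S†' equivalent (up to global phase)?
No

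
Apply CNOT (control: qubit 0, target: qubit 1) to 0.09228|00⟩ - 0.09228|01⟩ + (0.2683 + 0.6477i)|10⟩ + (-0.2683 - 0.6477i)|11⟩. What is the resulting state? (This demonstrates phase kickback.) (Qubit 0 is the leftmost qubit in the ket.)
0.09228|00⟩ - 0.09228|01⟩ + (-0.2683 - 0.6477i)|10⟩ + (0.2683 + 0.6477i)|11⟩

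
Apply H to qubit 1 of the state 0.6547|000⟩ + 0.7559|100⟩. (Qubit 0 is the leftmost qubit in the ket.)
0.4629|000⟩ + 0.4629|010⟩ + 0.5345|100⟩ + 0.5345|110⟩

H on qubit 1 mixes each pair of kets that differ only in qubit 1: amplitudes (a, b) of (|…0…⟩, |…1…⟩) become ((a + b)/√2, (a − b)/√2). Kets absent from the input have amplitude 0.
(|000⟩, |010⟩): (a, b) = (0.6547, 0) → (0.4629, 0.4629)
(|100⟩, |110⟩): (a, b) = (0.7559, 0) → (0.5345, 0.5345)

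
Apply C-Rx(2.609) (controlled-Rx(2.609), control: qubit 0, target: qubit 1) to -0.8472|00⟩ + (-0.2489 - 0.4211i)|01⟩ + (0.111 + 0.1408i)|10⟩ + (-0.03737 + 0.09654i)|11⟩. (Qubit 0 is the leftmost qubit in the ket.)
-0.8472|00⟩ + (-0.2489 - 0.4211i)|01⟩ + (0.1223 + 0.07311i)|10⟩ + (0.126 - 0.08168i)|11⟩

C-Rx(2.609) leaves the control-|0⟩ kets |00⟩, |01⟩ unchanged and applies Rx(2.609) to qubit 1 on the control-|1⟩ pair (|10⟩, |11⟩).
Rx(2.609) = [[cos(θ/2), −i·sin(θ/2)], [−i·sin(θ/2), cos(θ/2)]]; θ = 2.609, cos(θ/2) ≈ 0.26316, sin(θ/2) ≈ 0.964752.
With a = amp(|10⟩) = (0.111 + 0.1408i) and b = amp(|11⟩) = (-0.03737 + 0.09654i):
new amp(|10⟩) = (0.26316)·a + (-0.964752i)·b = (0.1223 + 0.07311i)
new amp(|11⟩) = (-0.964752i)·a + (0.26316)·b = (0.126 - 0.08168i)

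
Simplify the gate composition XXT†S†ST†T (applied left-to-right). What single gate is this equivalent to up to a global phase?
T†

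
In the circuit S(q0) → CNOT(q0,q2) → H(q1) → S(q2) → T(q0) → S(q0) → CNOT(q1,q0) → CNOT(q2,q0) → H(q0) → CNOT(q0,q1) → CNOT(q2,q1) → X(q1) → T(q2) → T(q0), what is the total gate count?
14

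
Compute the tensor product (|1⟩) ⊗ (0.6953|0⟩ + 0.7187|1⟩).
0.6953|10⟩ + 0.7187|11⟩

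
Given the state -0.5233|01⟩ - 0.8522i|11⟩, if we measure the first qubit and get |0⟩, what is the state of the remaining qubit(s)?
-|1⟩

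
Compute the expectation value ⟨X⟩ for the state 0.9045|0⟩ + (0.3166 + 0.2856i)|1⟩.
0.5727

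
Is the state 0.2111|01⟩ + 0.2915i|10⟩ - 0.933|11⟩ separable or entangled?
Entangled

Writing the state as a|00⟩ + b|01⟩ + c|10⟩ + d|11⟩, it is a product state iff ad − bc = 0.
Here (a, b, c, d) = (0, 0.2111, 0.2915i, -0.933): ad − bc = (0)(-0.933) − (0.2111)(0.2915i) = -0.06154i ≠ 0, so the state is entangled.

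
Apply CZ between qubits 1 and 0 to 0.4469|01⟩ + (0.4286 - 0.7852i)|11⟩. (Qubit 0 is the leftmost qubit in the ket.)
0.4469|01⟩ + (-0.4286 + 0.7852i)|11⟩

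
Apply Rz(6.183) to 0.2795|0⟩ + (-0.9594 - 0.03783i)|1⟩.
(-0.2791 - 0.014i)|0⟩ + (0.9601 - 0.01026i)|1⟩

Rz(6.183) = [[e^(−iθ/2), 0], [0, e^(iθ/2)]] with e^(±iθ/2) = cos(θ/2) ± i·sin(θ/2); θ = 6.183, cos(θ/2) ≈ -0.998746, sin(θ/2) ≈ 0.0500717.
With a = amp(|0⟩) = 0.2795 and b = amp(|1⟩) = (-0.9594 - 0.03783i):
new amp(|0⟩) = (-0.998746 - 0.0500717i)·a = (-0.2791 - 0.014i)
new amp(|1⟩) = (-0.998746 + 0.0500717i)·b = (0.9601 - 0.01026i)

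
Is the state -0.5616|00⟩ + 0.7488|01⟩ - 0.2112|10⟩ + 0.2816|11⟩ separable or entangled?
Separable

Writing the state as a|00⟩ + b|01⟩ + c|10⟩ + d|11⟩, it is a product state iff ad − bc = 0.
Here (a, b, c, d) = (-0.5616, 0.7488, -0.2112, 0.2816): ad − bc = (-0.5616)(0.2816) − (0.7488)(-0.2112) = 0, so the state is separable.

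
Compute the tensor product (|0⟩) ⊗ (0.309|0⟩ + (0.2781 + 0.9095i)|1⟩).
0.309|00⟩ + (0.2781 + 0.9095i)|01⟩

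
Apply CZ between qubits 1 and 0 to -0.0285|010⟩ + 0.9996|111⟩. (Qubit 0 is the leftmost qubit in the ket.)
-0.0285|010⟩ - 0.9996|111⟩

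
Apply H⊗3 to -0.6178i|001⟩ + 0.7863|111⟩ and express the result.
(0.278 - 0.2184i)|000⟩ + (-0.278 + 0.2184i)|001⟩ + (-0.278 - 0.2184i)|010⟩ + (0.278 + 0.2184i)|011⟩ + (-0.278 - 0.2184i)|100⟩ + (0.278 + 0.2184i)|101⟩ + (0.278 - 0.2184i)|110⟩ + (-0.278 + 0.2184i)|111⟩

H⊗3 gives amp(|y⟩) = (1/2√2) Σ_x (−1)^(x·y) amp(|x⟩), where x·y is the number of positions in which both x and y have a 1.
|000⟩: (-0.6178i + 0.7863)/(2√2) = (0.278 - 0.2184i)
|001⟩: (0.6178i - 0.7863)/(2√2) = (-0.278 + 0.2184i)
|010⟩: (-0.6178i - 0.7863)/(2√2) = (-0.278 - 0.2184i)
|011⟩: (0.6178i + 0.7863)/(2√2) = (0.278 + 0.2184i)
|100⟩: (-0.6178i - 0.7863)/(2√2) = (-0.278 - 0.2184i)
|101⟩: (0.6178i + 0.7863)/(2√2) = (0.278 + 0.2184i)
|110⟩: (-0.6178i + 0.7863)/(2√2) = (0.278 - 0.2184i)
|111⟩: (0.6178i - 0.7863)/(2√2) = (-0.278 + 0.2184i)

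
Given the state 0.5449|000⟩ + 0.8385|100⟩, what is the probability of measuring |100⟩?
0.7031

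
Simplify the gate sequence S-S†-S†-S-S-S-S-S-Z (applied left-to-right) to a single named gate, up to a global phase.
Z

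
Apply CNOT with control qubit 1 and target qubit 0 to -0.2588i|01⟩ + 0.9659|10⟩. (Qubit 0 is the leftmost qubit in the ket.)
0.9659|10⟩ - 0.2588i|11⟩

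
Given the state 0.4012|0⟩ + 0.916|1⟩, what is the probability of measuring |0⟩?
0.161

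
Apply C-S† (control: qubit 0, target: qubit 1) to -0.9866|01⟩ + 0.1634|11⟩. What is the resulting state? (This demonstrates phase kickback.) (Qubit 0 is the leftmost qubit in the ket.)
-0.9866|01⟩ - 0.1634i|11⟩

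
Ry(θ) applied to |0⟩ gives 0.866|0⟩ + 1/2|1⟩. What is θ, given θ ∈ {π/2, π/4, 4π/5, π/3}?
π/3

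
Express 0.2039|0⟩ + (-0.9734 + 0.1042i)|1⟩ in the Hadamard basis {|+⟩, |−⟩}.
(-0.5441 + 0.07368i)|+⟩ + (0.8325 - 0.07368i)|−⟩

With |ψ⟩ = α|0⟩ + β|1⟩, the Hadamard-basis coefficients are ⟨+|ψ⟩ = (α + β)/√2 and ⟨−|ψ⟩ = (α − β)/√2.
Here α = 0.2039, β = (-0.9734 + 0.1042i): (α + β)/√2 = (-0.5441 + 0.07368i), (α − β)/√2 = (0.8325 - 0.07368i).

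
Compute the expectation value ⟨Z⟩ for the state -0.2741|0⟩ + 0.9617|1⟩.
-0.8497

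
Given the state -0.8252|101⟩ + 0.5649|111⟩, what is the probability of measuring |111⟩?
0.3191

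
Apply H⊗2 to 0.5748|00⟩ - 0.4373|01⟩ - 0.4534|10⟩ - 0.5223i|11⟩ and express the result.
(-0.158 - 0.2612i)|00⟩ + (0.2794 + 0.2612i)|01⟩ + (0.2955 + 0.2612i)|10⟩ + (0.7328 - 0.2612i)|11⟩

H⊗2 gives amp(|y⟩) = (1/2) Σ_x (−1)^(x·y) amp(|x⟩), where x·y is the number of positions in which both x and y have a 1.
|00⟩: (0.5748 - 0.4373 - 0.4534 - 0.5223i)/2 = (-0.158 - 0.2612i)
|01⟩: (0.5748 + 0.4373 - 0.4534 + 0.5223i)/2 = (0.2794 + 0.2612i)
|10⟩: (0.5748 - 0.4373 + 0.4534 + 0.5223i)/2 = (0.2955 + 0.2612i)
|11⟩: (0.5748 + 0.4373 + 0.4534 - 0.5223i)/2 = (0.7328 - 0.2612i)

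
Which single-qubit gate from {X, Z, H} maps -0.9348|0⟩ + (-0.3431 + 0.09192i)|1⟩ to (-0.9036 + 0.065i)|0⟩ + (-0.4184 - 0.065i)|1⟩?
H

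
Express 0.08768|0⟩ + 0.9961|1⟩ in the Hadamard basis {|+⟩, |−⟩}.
0.7663|+⟩ - 0.6423|−⟩

With |ψ⟩ = α|0⟩ + β|1⟩, the Hadamard-basis coefficients are ⟨+|ψ⟩ = (α + β)/√2 and ⟨−|ψ⟩ = (α − β)/√2.
Here α = 0.08768, β = 0.9961: (α + β)/√2 = 0.7663, (α − β)/√2 = -0.6423.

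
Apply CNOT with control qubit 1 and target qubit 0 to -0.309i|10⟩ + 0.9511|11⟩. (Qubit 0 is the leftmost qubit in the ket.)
0.9511|01⟩ - 0.309i|10⟩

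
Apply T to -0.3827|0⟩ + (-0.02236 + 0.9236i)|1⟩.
-0.3827|0⟩ + (-0.6689 + 0.6373i)|1⟩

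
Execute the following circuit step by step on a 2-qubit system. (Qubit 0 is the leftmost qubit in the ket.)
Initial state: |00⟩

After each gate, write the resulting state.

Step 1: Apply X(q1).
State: |01⟩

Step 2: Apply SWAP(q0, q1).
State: |10⟩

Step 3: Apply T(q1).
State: |10⟩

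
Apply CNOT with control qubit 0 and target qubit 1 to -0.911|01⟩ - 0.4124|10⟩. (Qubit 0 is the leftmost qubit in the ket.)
-0.911|01⟩ - 0.4124|11⟩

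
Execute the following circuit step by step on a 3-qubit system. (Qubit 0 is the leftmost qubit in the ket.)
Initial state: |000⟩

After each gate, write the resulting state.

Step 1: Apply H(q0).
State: 1/√2|000⟩ + 1/√2|100⟩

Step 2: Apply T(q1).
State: 1/√2|000⟩ + 1/√2|100⟩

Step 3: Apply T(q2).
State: 1/√2|000⟩ + 1/√2|100⟩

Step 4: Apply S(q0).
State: 1/√2|000⟩ + (1/√2)i|100⟩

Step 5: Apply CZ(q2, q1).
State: 1/√2|000⟩ + (1/√2)i|100⟩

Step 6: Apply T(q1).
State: 1/√2|000⟩ + (1/√2)i|100⟩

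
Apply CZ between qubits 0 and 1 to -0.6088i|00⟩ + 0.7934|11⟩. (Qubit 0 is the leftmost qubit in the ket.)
-0.6088i|00⟩ - 0.7934|11⟩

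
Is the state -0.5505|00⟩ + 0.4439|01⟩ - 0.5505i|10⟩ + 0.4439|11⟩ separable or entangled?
Entangled

Writing the state as a|00⟩ + b|01⟩ + c|10⟩ + d|11⟩, it is a product state iff ad − bc = 0.
Here (a, b, c, d) = (-0.5505, 0.4439, -0.5505i, 0.4439): ad − bc = (-0.5505)(0.4439) − (0.4439)(-0.5505i) = (-0.2444 + 0.2444i) ≠ 0, so the state is entangled.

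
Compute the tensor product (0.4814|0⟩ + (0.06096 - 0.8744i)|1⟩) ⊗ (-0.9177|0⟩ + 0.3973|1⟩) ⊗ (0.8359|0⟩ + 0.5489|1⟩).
-0.3693|000⟩ - 0.2425|001⟩ + 0.1599|010⟩ + 0.105|011⟩ + (-0.04676 + 0.6708i)|100⟩ + (-0.03071 + 0.4405i)|101⟩ + (0.02025 - 0.2904i)|110⟩ + (0.01329 - 0.1907i)|111⟩

amp(|b₁b₂…⟩) = product of the factor amplitudes for bits b₁, b₂, …; only kets whose every factor amplitude is nonzero survive.
|000⟩: (0.4814)(-0.9177)(0.8359) = -0.3693
|001⟩: (0.4814)(-0.9177)(0.5489) = -0.2425
|010⟩: (0.4814)(0.3973)(0.8359) = 0.1599
|011⟩: (0.4814)(0.3973)(0.5489) = 0.105
|100⟩: (0.06096 - 0.8744i)(-0.9177)(0.8359) = (-0.04676 + 0.6708i)
|101⟩: (0.06096 - 0.8744i)(-0.9177)(0.5489) = (-0.03071 + 0.4405i)
|110⟩: (0.06096 - 0.8744i)(0.3973)(0.8359) = (0.02025 - 0.2904i)
|111⟩: (0.06096 - 0.8744i)(0.3973)(0.5489) = (0.01329 - 0.1907i)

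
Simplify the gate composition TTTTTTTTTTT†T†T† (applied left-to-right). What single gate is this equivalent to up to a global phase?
T†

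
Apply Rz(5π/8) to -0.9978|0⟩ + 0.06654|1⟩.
(-0.5543 + 0.8296i)|0⟩ + (0.03697 + 0.05533i)|1⟩

Rz(5π/8) = [[e^(−iθ/2), 0], [0, e^(iθ/2)]] with e^(±iθ/2) = cos(θ/2) ± i·sin(θ/2); θ = 5π/8, cos(θ/2) ≈ 0.55557, sin(θ/2) ≈ 0.83147.
With a = amp(|0⟩) = -0.9978 and b = amp(|1⟩) = 0.06654:
new amp(|0⟩) = (0.55557 - 0.83147i)·a = (-0.5543 + 0.8296i)
new amp(|1⟩) = (0.55557 + 0.83147i)·b = (0.03697 + 0.05533i)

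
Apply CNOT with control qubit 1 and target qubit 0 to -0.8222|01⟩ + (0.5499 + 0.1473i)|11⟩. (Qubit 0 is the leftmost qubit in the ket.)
(0.5499 + 0.1473i)|01⟩ - 0.8222|11⟩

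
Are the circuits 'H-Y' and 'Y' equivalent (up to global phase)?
No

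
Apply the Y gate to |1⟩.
-i|0⟩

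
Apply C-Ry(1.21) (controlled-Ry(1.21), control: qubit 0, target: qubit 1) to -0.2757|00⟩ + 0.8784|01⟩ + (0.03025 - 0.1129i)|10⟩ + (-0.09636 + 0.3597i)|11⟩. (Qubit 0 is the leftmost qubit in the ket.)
-0.2757|00⟩ + 0.8784|01⟩ + (0.07969 - 0.2974i)|10⟩ + (-0.06205 + 0.2316i)|11⟩

C-Ry(1.21) leaves the control-|0⟩ kets |00⟩, |01⟩ unchanged and applies Ry(1.21) to qubit 1 on the control-|1⟩ pair (|10⟩, |11⟩).
Ry(1.21) = [[cos(θ/2), −sin(θ/2)], [sin(θ/2), cos(θ/2)]]; θ = 1.21, cos(θ/2) ≈ 0.822502, sin(θ/2) ≈ 0.568762.
With a = amp(|10⟩) = (0.03025 - 0.1129i) and b = amp(|11⟩) = (-0.09636 + 0.3597i):
new amp(|10⟩) = (0.822502)·a + (-0.568762)·b = (0.07969 - 0.2974i)
new amp(|11⟩) = (0.568762)·a + (0.822502)·b = (-0.06205 + 0.2316i)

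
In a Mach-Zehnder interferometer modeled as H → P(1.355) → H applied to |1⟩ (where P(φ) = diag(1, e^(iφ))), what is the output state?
(0.3929 - 0.4884i)|0⟩ + (0.6071 + 0.4884i)|1⟩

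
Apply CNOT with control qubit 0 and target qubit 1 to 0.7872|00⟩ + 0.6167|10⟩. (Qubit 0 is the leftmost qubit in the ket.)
0.7872|00⟩ + 0.6167|11⟩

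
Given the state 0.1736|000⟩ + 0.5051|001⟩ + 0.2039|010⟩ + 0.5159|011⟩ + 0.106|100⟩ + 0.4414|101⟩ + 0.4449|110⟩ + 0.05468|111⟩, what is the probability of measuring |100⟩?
0.01124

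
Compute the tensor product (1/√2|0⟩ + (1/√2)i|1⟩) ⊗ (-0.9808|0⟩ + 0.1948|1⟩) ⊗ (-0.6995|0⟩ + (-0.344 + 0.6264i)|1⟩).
0.4851|000⟩ + (0.2386 - 0.4344i)|001⟩ - 0.09635|010⟩ + (-0.04738 + 0.08628i)|011⟩ + 0.4851i|100⟩ + (0.4344 + 0.2386i)|101⟩ - 0.09635i|110⟩ + (-0.08628 - 0.04738i)|111⟩

amp(|b₁b₂…⟩) = product of the factor amplitudes for bits b₁, b₂, …; only kets whose every factor amplitude is nonzero survive.
|000⟩: (1/√2)(-0.9808)(-0.6995) = 0.4851
|001⟩: (1/√2)(-0.9808)(-0.344 + 0.6264i) = (0.2386 - 0.4344i)
|010⟩: (1/√2)(0.1948)(-0.6995) = -0.09635
|011⟩: (1/√2)(0.1948)(-0.344 + 0.6264i) = (-0.04738 + 0.08628i)
|100⟩: ((1/√2)i)(-0.9808)(-0.6995) = 0.4851i
|101⟩: ((1/√2)i)(-0.9808)(-0.344 + 0.6264i) = (0.4344 + 0.2386i)
|110⟩: ((1/√2)i)(0.1948)(-0.6995) = -0.09635i
|111⟩: ((1/√2)i)(0.1948)(-0.344 + 0.6264i) = (-0.08628 - 0.04738i)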